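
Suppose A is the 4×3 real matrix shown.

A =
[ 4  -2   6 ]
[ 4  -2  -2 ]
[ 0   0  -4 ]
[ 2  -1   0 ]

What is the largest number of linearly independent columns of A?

2

Row reduce to echelon form.
R2 ← R2 − R1: [0, 0, -8]
R4 ← R4 − (1/2)·R1: [0, 0, -3]
R3 ← R3 − (1/2)·R2: [0, 0, 0]
R4 ← R4 − (3/8)·R2: [0, 0, 0]
Echelon form has 2 nonzero rows, so rank(A) = 2.
The rank gives the maximum number of linearly independent columns: 2.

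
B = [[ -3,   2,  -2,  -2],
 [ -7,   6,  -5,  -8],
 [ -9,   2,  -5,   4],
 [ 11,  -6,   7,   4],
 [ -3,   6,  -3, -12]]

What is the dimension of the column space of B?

2

Row reduce to echelon form.
R2 ← R2 − (7/3)·R1: [0, 4/3, -1/3, -10/3]
R3 ← R3 − (3)·R1: [0, -4, 1, 10]
R4 ← R4 + (11/3)·R1: [0, 4/3, -1/3, -10/3]
R5 ← R5 − R1: [0, 4, -1, -10]
R3 ← R3 + (3)·R2: [0, 0, 0, 0]
R4 ← R4 − R2: [0, 0, 0, 0]
R5 ← R5 − (3)·R2: [0, 0, 0, 0]
Echelon form has 2 nonzero rows, so rank(B) = 2.
The column space has dimension equal to the rank: 2.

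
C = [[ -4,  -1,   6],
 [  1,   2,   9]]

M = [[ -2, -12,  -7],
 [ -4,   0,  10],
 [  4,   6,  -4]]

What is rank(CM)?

First compute CM:
[[ 36,  84,  -6],
 [ 26,  42, -23]]
Now row reduce the product.
R2 ← R2 − (13/18)·R1: [0, -56/3, -56/3]
2 nonzero rows, so rank(CM) = 2.

2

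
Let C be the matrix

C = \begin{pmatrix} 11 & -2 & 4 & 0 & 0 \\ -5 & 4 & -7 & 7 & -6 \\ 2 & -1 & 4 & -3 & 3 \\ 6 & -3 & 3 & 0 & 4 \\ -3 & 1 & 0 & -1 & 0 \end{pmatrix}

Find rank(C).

4

Row reduce to echelon form.
R2 ← R2 + (5/11)·R1: [0, 34/11, -57/11, 7, -6]
R3 ← R3 − (2/11)·R1: [0, -7/11, 36/11, -3, 3]
R4 ← R4 − (6/11)·R1: [0, -21/11, 9/11, 0, 4]
R5 ← R5 + (3/11)·R1: [0, 5/11, 12/11, -1, 0]
R3 ← R3 + (7/34)·R2: [0, 0, 75/34, -53/34, 30/17]
R4 ← R4 + (21/34)·R2: [0, 0, -81/34, 147/34, 5/17]
R5 ← R5 − (5/34)·R2: [0, 0, 63/34, -69/34, 15/17]
R4 ← R4 + (27/25)·R3: [0, 0, 0, 66/25, 11/5]
R5 ← R5 − (21/25)·R3: [0, 0, 0, -18/25, -3/5]
R5 ← R5 + (3/11)·R4: [0, 0, 0, 0, 0]
Echelon form has 4 nonzero rows, so rank(C) = 4.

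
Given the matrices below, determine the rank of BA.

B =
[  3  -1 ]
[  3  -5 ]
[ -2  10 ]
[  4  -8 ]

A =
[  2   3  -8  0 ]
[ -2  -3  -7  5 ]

First compute BA:
[[  8,  12, -17,  -5],
 [ 16,  24,  11, -25],
 [-24, -36, -54,  50],
 [ 24,  36,  24, -40]]
Now row reduce the product.
R2 ← R2 − (2)·R1: [0, 0, 45, -15]
R3 ← R3 + (3)·R1: [0, 0, -105, 35]
R4 ← R4 − (3)·R1: [0, 0, 75, -25]
R3 ← R3 + (7/3)·R2: [0, 0, 0, 0]
R4 ← R4 − (5/3)·R2: [0, 0, 0, 0]
2 nonzero rows, so rank(BA) = 2.

2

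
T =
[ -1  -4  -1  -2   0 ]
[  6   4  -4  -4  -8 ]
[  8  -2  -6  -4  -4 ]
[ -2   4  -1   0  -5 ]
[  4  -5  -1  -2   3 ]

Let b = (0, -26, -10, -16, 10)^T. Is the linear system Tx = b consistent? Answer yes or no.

Row reduce the augmented matrix [T | b].
R2 ← R2 + (6)·R1: [0, -20, -10, -16, -8, -26]
R3 ← R3 + (8)·R1: [0, -34, -14, -20, -4, -10]
R4 ← R4 − (2)·R1: [0, 12, 1, 4, -5, -16]
R5 ← R5 + (4)·R1: [0, -21, -5, -10, 3, 10]
R3 ← R3 − (17/10)·R2: [0, 0, 3, 36/5, 48/5, 171/5]
R4 ← R4 + (3/5)·R2: [0, 0, -5, -28/5, -49/5, -158/5]
R5 ← R5 − (21/20)·R2: [0, 0, 11/2, 34/5, 57/5, 373/10]
R4 ← R4 + (5/3)·R3: [0, 0, 0, 32/5, 31/5, 127/5]
R5 ← R5 − (11/6)·R3: [0, 0, 0, -32/5, -31/5, -127/5]
R5 ← R5 + R4: [0, 0, 0, 0, 0, 0]
The echelon form has 4 nonzero rows, and every pivot lies in the first 5 columns, so rank(T) = rank([T|b]) = 4.
The system is consistent.

yes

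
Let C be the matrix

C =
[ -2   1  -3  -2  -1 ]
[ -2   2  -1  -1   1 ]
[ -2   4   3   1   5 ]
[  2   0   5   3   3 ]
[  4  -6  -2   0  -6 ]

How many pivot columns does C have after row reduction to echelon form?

Row reduce to echelon form.
R2 ← R2 − R1: [0, 1, 2, 1, 2]
R3 ← R3 − R1: [0, 3, 6, 3, 6]
R4 ← R4 + R1: [0, 1, 2, 1, 2]
R5 ← R5 + (2)·R1: [0, -4, -8, -4, -8]
R3 ← R3 − (3)·R2: [0, 0, 0, 0, 0]
R4 ← R4 − R2: [0, 0, 0, 0, 0]
R5 ← R5 + (4)·R2: [0, 0, 0, 0, 0]
Echelon form has 2 nonzero rows, so rank(C) = 2.
Each nonzero row contributes one pivot column: 2 pivot columns.

2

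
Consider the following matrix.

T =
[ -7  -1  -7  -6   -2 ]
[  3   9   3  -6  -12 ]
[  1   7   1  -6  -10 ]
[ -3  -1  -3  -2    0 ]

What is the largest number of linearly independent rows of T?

Row reduce to echelon form.
R2 ← R2 + (3/7)·R1: [0, 60/7, 0, -60/7, -90/7]
R3 ← R3 + (1/7)·R1: [0, 48/7, 0, -48/7, -72/7]
R4 ← R4 − (3/7)·R1: [0, -4/7, 0, 4/7, 6/7]
R3 ← R3 − (4/5)·R2: [0, 0, 0, 0, 0]
R4 ← R4 + (1/15)·R2: [0, 0, 0, 0, 0]
Echelon form has 2 nonzero rows, so rank(T) = 2.
The rank gives the maximum number of linearly independent rows: 2.

2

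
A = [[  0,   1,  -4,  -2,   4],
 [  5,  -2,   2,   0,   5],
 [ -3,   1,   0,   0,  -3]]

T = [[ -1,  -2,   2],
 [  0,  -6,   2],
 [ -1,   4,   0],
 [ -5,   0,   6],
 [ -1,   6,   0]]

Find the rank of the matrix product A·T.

First compute AT:
[[ 10,   2, -10],
 [-12,  40,   6],
 [  6, -18,  -4]]
Now row reduce the product.
R2 ← R2 + (6/5)·R1: [0, 212/5, -6]
R3 ← R3 − (3/5)·R1: [0, -96/5, 2]
R3 ← R3 + (24/53)·R2: [0, 0, -38/53]
3 nonzero rows, so rank(AT) = 3.

3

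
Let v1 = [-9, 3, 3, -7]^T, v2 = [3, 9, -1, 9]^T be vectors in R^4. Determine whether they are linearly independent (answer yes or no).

Form the matrix with these vectors as rows and row reduce.
R2 ← R2 + (1/3)·R1: [0, 10, 0, 20/3]
2 nonzero rows, so the 2 vectors span a space of dimension 2.
Since 2 = 2, the vectors are linearly independent.

yes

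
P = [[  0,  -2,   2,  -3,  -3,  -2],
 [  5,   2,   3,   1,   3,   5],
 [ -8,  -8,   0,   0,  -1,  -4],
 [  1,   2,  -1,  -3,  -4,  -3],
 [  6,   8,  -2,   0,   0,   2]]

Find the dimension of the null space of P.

Row reduce to echelon form.
Swap R1 ↔ R2
R3 ← R3 + (8/5)·R1: [0, -24/5, 24/5, 8/5, 19/5, 4]
R4 ← R4 − (1/5)·R1: [0, 8/5, -8/5, -16/5, -23/5, -4]
R5 ← R5 − (6/5)·R1: [0, 28/5, -28/5, -6/5, -18/5, -4]
R3 ← R3 − (12/5)·R2: [0, 0, 0, 44/5, 11, 44/5]
R4 ← R4 + (4/5)·R2: [0, 0, 0, -28/5, -7, -28/5]
R5 ← R5 + (14/5)·R2: [0, 0, 0, -48/5, -12, -48/5]
R4 ← R4 + (7/11)·R3: [0, 0, 0, 0, 0, 0]
R5 ← R5 + (12/11)·R3: [0, 0, 0, 0, 0, 0]
3 nonzero rows, so rank(P) = 3.
P has 6 columns; by rank–nullity, nullity = 6 − 3 = 3.

3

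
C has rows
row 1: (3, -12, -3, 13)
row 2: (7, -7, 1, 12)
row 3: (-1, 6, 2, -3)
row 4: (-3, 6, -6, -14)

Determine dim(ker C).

0

Row reduce to echelon form.
R2 ← R2 − (7/3)·R1: [0, 21, 8, -55/3]
R3 ← R3 + (1/3)·R1: [0, 2, 1, 4/3]
R4 ← R4 + R1: [0, -6, -9, -1]
R3 ← R3 − (2/21)·R2: [0, 0, 5/21, 194/63]
R4 ← R4 + (2/7)·R2: [0, 0, -47/7, -131/21]
R4 ← R4 + (141/5)·R3: [0, 0, 0, 403/5]
4 nonzero rows, so rank(C) = 4.
C has 4 columns; by rank–nullity, nullity = 4 − 4 = 0.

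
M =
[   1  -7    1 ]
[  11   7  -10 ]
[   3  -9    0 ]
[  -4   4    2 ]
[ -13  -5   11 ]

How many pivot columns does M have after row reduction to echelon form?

2

Row reduce to echelon form.
R2 ← R2 − (11)·R1: [0, 84, -21]
R3 ← R3 − (3)·R1: [0, 12, -3]
R4 ← R4 + (4)·R1: [0, -24, 6]
R5 ← R5 + (13)·R1: [0, -96, 24]
R3 ← R3 − (1/7)·R2: [0, 0, 0]
R4 ← R4 + (2/7)·R2: [0, 0, 0]
R5 ← R5 + (8/7)·R2: [0, 0, 0]
Echelon form has 2 nonzero rows, so rank(M) = 2.
Each nonzero row contributes one pivot column: 2 pivot columns.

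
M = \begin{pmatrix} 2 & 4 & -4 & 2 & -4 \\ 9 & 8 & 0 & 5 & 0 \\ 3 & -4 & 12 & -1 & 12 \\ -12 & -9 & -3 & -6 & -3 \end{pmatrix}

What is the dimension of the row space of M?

Row reduce to echelon form.
R2 ← R2 − (9/2)·R1: [0, -10, 18, -4, 18]
R3 ← R3 − (3/2)·R1: [0, -10, 18, -4, 18]
R4 ← R4 + (6)·R1: [0, 15, -27, 6, -27]
R3 ← R3 − R2: [0, 0, 0, 0, 0]
R4 ← R4 + (3/2)·R2: [0, 0, 0, 0, 0]
Echelon form has 2 nonzero rows, so rank(M) = 2.
The row space has dimension equal to the rank: 2.

2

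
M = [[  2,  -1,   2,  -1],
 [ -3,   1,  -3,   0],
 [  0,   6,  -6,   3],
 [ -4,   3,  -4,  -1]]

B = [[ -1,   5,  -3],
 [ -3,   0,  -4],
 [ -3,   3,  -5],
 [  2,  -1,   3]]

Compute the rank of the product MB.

2

First compute MB:
[[ -7,  17, -15],
 [  9, -24,  20],
 [  6, -21,  15],
 [  5, -31,  17]]
Now row reduce the product.
R2 ← R2 + (9/7)·R1: [0, -15/7, 5/7]
R3 ← R3 + (6/7)·R1: [0, -45/7, 15/7]
R4 ← R4 + (5/7)·R1: [0, -132/7, 44/7]
R3 ← R3 − (3)·R2: [0, 0, 0]
R4 ← R4 − (44/5)·R2: [0, 0, 0]
2 nonzero rows, so rank(MB) = 2.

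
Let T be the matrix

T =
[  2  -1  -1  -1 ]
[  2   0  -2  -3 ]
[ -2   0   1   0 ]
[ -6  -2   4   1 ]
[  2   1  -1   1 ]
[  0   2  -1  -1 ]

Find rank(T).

3

Row reduce to echelon form.
R2 ← R2 − R1: [0, 1, -1, -2]
R3 ← R3 + R1: [0, -1, 0, -1]
R4 ← R4 + (3)·R1: [0, -5, 1, -2]
R5 ← R5 − R1: [0, 2, 0, 2]
R3 ← R3 + R2: [0, 0, -1, -3]
R4 ← R4 + (5)·R2: [0, 0, -4, -12]
R5 ← R5 − (2)·R2: [0, 0, 2, 6]
R6 ← R6 − (2)·R2: [0, 0, 1, 3]
R4 ← R4 − (4)·R3: [0, 0, 0, 0]
R5 ← R5 + (2)·R3: [0, 0, 0, 0]
R6 ← R6 + R3: [0, 0, 0, 0]
Echelon form has 3 nonzero rows, so rank(T) = 3.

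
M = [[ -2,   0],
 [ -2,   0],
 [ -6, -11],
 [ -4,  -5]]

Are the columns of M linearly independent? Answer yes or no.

Row reduce M to echelon form.
R2 ← R2 − R1: [0, 0]
R3 ← R3 − (3)·R1: [0, -11]
R4 ← R4 − (2)·R1: [0, -5]
Swap R2 ↔ R3
R4 ← R4 − (5/11)·R2: [0, 0]
2 pivots among 2 columns.
Every column is a pivot column, so the columns are linearly independent.

yes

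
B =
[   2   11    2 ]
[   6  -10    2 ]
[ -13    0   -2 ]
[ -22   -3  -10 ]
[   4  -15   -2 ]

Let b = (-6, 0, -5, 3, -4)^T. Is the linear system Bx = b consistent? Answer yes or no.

no

Row reduce the augmented matrix [B | b].
R2 ← R2 − (3)·R1: [0, -43, -4, 18]
R3 ← R3 + (13/2)·R1: [0, 143/2, 11, -44]
R4 ← R4 + (11)·R1: [0, 118, 12, -63]
R5 ← R5 − (2)·R1: [0, -37, -6, 8]
R3 ← R3 + (143/86)·R2: [0, 0, 187/43, -605/43]
R4 ← R4 + (118/43)·R2: [0, 0, 44/43, -585/43]
R5 ← R5 − (37/43)·R2: [0, 0, -110/43, -322/43]
R4 ← R4 − (4/17)·R3: [0, 0, 0, -175/17]
R5 ← R5 + (10/17)·R3: [0, 0, 0, -268/17]
R5 ← R5 − (268/175)·R4: [0, 0, 0, 0]
The echelon form has 4 nonzero rows; the last pivot sits in the augmented column, so rank(B) = 3 but rank([B|b]) = 4.
Since the ranks differ, the system is inconsistent.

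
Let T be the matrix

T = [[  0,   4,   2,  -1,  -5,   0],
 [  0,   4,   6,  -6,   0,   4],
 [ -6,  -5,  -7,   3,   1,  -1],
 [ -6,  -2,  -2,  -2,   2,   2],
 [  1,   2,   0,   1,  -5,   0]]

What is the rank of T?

4

Row reduce to echelon form.
Swap R1 ↔ R3
R4 ← R4 − R1: [0, 3, 5, -5, 1, 3]
R5 ← R5 + (1/6)·R1: [0, 7/6, -7/6, 3/2, -29/6, -1/6]
R3 ← R3 − R2: [0, 0, -4, 5, -5, -4]
R4 ← R4 − (3/4)·R2: [0, 0, 1/2, -1/2, 1, 0]
R5 ← R5 − (7/24)·R2: [0, 0, -35/12, 13/4, -29/6, -4/3]
R4 ← R4 + (1/8)·R3: [0, 0, 0, 1/8, 3/8, -1/2]
R5 ← R5 − (35/48)·R3: [0, 0, 0, -19/48, -19/16, 19/12]
R5 ← R5 + (19/6)·R4: [0, 0, 0, 0, 0, 0]
Echelon form has 4 nonzero rows, so rank(T) = 4.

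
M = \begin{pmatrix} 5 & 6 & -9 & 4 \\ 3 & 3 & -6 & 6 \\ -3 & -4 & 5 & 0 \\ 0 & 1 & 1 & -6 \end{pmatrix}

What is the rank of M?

Row reduce to echelon form.
R2 ← R2 − (3/5)·R1: [0, -3/5, -3/5, 18/5]
R3 ← R3 + (3/5)·R1: [0, -2/5, -2/5, 12/5]
R3 ← R3 − (2/3)·R2: [0, 0, 0, 0]
R4 ← R4 + (5/3)·R2: [0, 0, 0, 0]
Echelon form has 2 nonzero rows, so rank(M) = 2.

2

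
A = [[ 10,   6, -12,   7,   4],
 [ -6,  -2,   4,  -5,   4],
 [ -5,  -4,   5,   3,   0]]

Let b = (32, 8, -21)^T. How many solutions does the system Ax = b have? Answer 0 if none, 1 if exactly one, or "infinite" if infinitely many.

infinite

Row reduce the augmented matrix [A | b].
R2 ← R2 + (3/5)·R1: [0, 8/5, -16/5, -4/5, 32/5, 136/5]
R3 ← R3 + (1/2)·R1: [0, -1, -1, 13/2, 2, -5]
R3 ← R3 + (5/8)·R2: [0, 0, -3, 6, 6, 12]
The echelon form has 3 nonzero rows, and every pivot lies in the first 5 columns, so rank(A) = rank([A|b]) = 3.
The system is consistent.
rank = 3 < 5 unknowns, so there are infinitely many solutions.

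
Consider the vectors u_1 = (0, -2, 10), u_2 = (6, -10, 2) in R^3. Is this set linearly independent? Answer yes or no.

Form the matrix with these vectors as rows and row reduce.
Swap R1 ↔ R2
2 nonzero rows, so the 2 vectors span a space of dimension 2.
Since 2 = 2, the vectors are linearly independent.

yes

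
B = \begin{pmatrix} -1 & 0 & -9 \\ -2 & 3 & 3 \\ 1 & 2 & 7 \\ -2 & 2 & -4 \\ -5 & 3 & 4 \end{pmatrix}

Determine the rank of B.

3

Row reduce to echelon form.
R2 ← R2 − (2)·R1: [0, 3, 21]
R3 ← R3 + R1: [0, 2, -2]
R4 ← R4 − (2)·R1: [0, 2, 14]
R5 ← R5 − (5)·R1: [0, 3, 49]
R3 ← R3 − (2/3)·R2: [0, 0, -16]
R4 ← R4 − (2/3)·R2: [0, 0, 0]
R5 ← R5 − R2: [0, 0, 28]
R5 ← R5 + (7/4)·R3: [0, 0, 0]
Echelon form has 3 nonzero rows, so rank(B) = 3.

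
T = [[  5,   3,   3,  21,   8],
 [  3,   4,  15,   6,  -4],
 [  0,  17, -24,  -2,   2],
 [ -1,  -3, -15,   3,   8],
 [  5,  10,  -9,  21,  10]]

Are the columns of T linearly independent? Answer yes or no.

Row reduce T to echelon form.
R2 ← R2 − (3/5)·R1: [0, 11/5, 66/5, -33/5, -44/5]
R4 ← R4 + (1/5)·R1: [0, -12/5, -72/5, 36/5, 48/5]
R5 ← R5 − R1: [0, 7, -12, 0, 2]
R3 ← R3 − (85/11)·R2: [0, 0, -126, 49, 70]
R4 ← R4 + (12/11)·R2: [0, 0, 0, 0, 0]
R5 ← R5 − (35/11)·R2: [0, 0, -54, 21, 30]
R5 ← R5 − (3/7)·R3: [0, 0, 0, 0, 0]
3 pivots among 5 columns.
Only 3 < 5 pivot columns, so the columns are linearly dependent.

no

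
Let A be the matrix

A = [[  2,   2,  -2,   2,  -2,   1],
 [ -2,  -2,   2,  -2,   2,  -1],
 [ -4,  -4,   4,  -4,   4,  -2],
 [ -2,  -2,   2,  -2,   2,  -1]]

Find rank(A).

Row reduce to echelon form.
R2 ← R2 + R1: [0, 0, 0, 0, 0, 0]
R3 ← R3 + (2)·R1: [0, 0, 0, 0, 0, 0]
R4 ← R4 + R1: [0, 0, 0, 0, 0, 0]
Echelon form has 1 nonzero row, so rank(A) = 1.

1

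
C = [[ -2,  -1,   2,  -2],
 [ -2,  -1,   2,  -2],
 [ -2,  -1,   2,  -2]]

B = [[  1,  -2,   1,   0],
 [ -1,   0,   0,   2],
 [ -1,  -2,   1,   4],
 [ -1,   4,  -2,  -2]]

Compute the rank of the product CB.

1

First compute CB:
[[ -1,  -8,   4,  10],
 [ -1,  -8,   4,  10],
 [ -1,  -8,   4,  10]]
Now row reduce the product.
R2 ← R2 − R1: [0, 0, 0, 0]
R3 ← R3 − R1: [0, 0, 0, 0]
1 nonzero row, so rank(CB) = 1.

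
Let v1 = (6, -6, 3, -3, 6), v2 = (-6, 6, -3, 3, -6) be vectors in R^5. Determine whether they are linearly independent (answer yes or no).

Form the matrix with these vectors as rows and row reduce.
R2 ← R2 + R1: [0, 0, 0, 0, 0]
1 nonzero row, so the 2 vectors span a space of dimension 1.
Since 1 < 2, the vectors are linearly dependent.

no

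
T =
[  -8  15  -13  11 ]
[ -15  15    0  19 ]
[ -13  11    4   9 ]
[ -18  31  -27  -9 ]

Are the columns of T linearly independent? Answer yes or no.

Row reduce T to echelon form.
R2 ← R2 − (15/8)·R1: [0, -105/8, 195/8, -13/8]
R3 ← R3 − (13/8)·R1: [0, -107/8, 201/8, -71/8]
R4 ← R4 − (9/4)·R1: [0, -11/4, 9/4, -135/4]
R3 ← R3 − (107/105)·R2: [0, 0, 2/7, -758/105]
R4 ← R4 − (22/105)·R2: [0, 0, -20/7, -3508/105]
R4 ← R4 + (10)·R3: [0, 0, 0, -528/5]
4 pivots among 4 columns.
Every column is a pivot column, so the columns are linearly independent.

yes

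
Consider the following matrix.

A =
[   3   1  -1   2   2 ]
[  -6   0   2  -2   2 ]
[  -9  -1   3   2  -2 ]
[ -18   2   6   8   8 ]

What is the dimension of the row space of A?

3

Row reduce to echelon form.
R2 ← R2 + (2)·R1: [0, 2, 0, 2, 6]
R3 ← R3 + (3)·R1: [0, 2, 0, 8, 4]
R4 ← R4 + (6)·R1: [0, 8, 0, 20, 20]
R3 ← R3 − R2: [0, 0, 0, 6, -2]
R4 ← R4 − (4)·R2: [0, 0, 0, 12, -4]
R4 ← R4 − (2)·R3: [0, 0, 0, 0, 0]
Echelon form has 3 nonzero rows, so rank(A) = 3.
The row space has dimension equal to the rank: 3.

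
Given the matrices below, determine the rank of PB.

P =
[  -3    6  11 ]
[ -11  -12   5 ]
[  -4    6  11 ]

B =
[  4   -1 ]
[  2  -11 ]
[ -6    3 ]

2

First compute PB:
[[-66, -30],
 [-98, 158],
 [-70, -29]]
Now row reduce the product.
R2 ← R2 − (49/33)·R1: [0, 2228/11]
R3 ← R3 − (35/33)·R1: [0, 31/11]
R3 ← R3 − (31/2228)·R2: [0, 0]
2 nonzero rows, so rank(PB) = 2.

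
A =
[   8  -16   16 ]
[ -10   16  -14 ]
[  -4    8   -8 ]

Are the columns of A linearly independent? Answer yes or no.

Row reduce A to echelon form.
R2 ← R2 + (5/4)·R1: [0, -4, 6]
R3 ← R3 + (1/2)·R1: [0, 0, 0]
2 pivots among 3 columns.
Only 2 < 3 pivot columns, so the columns are linearly dependent.

no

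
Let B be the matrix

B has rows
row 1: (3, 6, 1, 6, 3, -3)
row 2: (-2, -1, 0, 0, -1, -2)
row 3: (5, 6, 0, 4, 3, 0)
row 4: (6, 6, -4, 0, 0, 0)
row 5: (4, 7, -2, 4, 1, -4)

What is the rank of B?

Row reduce to echelon form.
R2 ← R2 + (2/3)·R1: [0, 3, 2/3, 4, 1, -4]
R3 ← R3 − (5/3)·R1: [0, -4, -5/3, -6, -2, 5]
R4 ← R4 − (2)·R1: [0, -6, -6, -12, -6, 6]
R5 ← R5 − (4/3)·R1: [0, -1, -10/3, -4, -3, 0]
R3 ← R3 + (4/3)·R2: [0, 0, -7/9, -2/3, -2/3, -1/3]
R4 ← R4 + (2)·R2: [0, 0, -14/3, -4, -4, -2]
R5 ← R5 + (1/3)·R2: [0, 0, -28/9, -8/3, -8/3, -4/3]
R4 ← R4 − (6)·R3: [0, 0, 0, 0, 0, 0]
R5 ← R5 − (4)·R3: [0, 0, 0, 0, 0, 0]
Echelon form has 3 nonzero rows, so rank(B) = 3.

3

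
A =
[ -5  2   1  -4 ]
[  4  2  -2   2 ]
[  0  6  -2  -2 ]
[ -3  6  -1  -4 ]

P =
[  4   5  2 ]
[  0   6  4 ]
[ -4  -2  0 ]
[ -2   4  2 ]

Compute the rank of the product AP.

First compute AP:
[[-16, -31, -10],
 [ 20,  44,  20],
 [ 12,  32,  20],
 [  0,   7,  10]]
Now row reduce the product.
R2 ← R2 + (5/4)·R1: [0, 21/4, 15/2]
R3 ← R3 + (3/4)·R1: [0, 35/4, 25/2]
R3 ← R3 − (5/3)·R2: [0, 0, 0]
R4 ← R4 − (4/3)·R2: [0, 0, 0]
2 nonzero rows, so rank(AP) = 2.

2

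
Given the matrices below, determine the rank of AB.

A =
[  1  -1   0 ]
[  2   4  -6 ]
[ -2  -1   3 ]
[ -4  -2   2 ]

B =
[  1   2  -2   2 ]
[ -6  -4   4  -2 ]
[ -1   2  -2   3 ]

2

First compute AB:
[[  7,   6,  -6,   4],
 [-16, -24,  24, -22],
 [  1,   6,  -6,   7],
 [  6,   4,  -4,   2]]
Now row reduce the product.
R2 ← R2 + (16/7)·R1: [0, -72/7, 72/7, -90/7]
R3 ← R3 − (1/7)·R1: [0, 36/7, -36/7, 45/7]
R4 ← R4 − (6/7)·R1: [0, -8/7, 8/7, -10/7]
R3 ← R3 + (1/2)·R2: [0, 0, 0, 0]
R4 ← R4 − (1/9)·R2: [0, 0, 0, 0]
2 nonzero rows, so rank(AB) = 2.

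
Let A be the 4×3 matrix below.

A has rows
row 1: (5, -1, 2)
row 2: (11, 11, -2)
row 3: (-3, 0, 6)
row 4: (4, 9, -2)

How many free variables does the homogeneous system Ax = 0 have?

0

Row reduce to echelon form.
R2 ← R2 − (11/5)·R1: [0, 66/5, -32/5]
R3 ← R3 + (3/5)·R1: [0, -3/5, 36/5]
R4 ← R4 − (4/5)·R1: [0, 49/5, -18/5]
R3 ← R3 + (1/22)·R2: [0, 0, 76/11]
R4 ← R4 − (49/66)·R2: [0, 0, 38/33]
R4 ← R4 − (1/6)·R3: [0, 0, 0]
3 nonzero rows, so rank(A) = 3.
A has 3 columns; by rank–nullity, nullity = 3 − 3 = 0.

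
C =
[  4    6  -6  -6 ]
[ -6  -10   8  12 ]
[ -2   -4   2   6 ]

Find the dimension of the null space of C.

2

Row reduce to echelon form.
R2 ← R2 + (3/2)·R1: [0, -1, -1, 3]
R3 ← R3 + (1/2)·R1: [0, -1, -1, 3]
R3 ← R3 − R2: [0, 0, 0, 0]
2 nonzero rows, so rank(C) = 2.
C has 4 columns; by rank–nullity, nullity = 4 − 2 = 2.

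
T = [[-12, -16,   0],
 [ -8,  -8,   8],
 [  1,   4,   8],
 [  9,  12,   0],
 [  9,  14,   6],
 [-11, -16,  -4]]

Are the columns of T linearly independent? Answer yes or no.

Row reduce T to echelon form.
R2 ← R2 − (2/3)·R1: [0, 8/3, 8]
R3 ← R3 + (1/12)·R1: [0, 8/3, 8]
R4 ← R4 + (3/4)·R1: [0, 0, 0]
R5 ← R5 + (3/4)·R1: [0, 2, 6]
R6 ← R6 − (11/12)·R1: [0, -4/3, -4]
R3 ← R3 − R2: [0, 0, 0]
R5 ← R5 − (3/4)·R2: [0, 0, 0]
R6 ← R6 + (1/2)·R2: [0, 0, 0]
2 pivots among 3 columns.
Only 2 < 3 pivot columns, so the columns are linearly dependent.

no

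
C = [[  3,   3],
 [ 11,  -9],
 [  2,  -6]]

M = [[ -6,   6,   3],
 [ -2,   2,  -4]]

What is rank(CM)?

First compute CM:
[[-24,  24,  -3],
 [-48,  48,  69],
 [  0,   0,  30]]
Now row reduce the product.
R2 ← R2 − (2)·R1: [0, 0, 75]
R3 ← R3 − (2/5)·R2: [0, 0, 0]
2 nonzero rows, so rank(CM) = 2.

2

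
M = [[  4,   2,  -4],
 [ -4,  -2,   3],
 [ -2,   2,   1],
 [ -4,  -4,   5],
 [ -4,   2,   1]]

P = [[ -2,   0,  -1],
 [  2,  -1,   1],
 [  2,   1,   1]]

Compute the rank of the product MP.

First compute MP:
[[-12,  -6,  -6],
 [ 10,   5,   5],
 [ 10,  -1,   5],
 [ 10,   9,   5],
 [ 14,  -1,   7]]
Now row reduce the product.
R2 ← R2 + (5/6)·R1: [0, 0, 0]
R3 ← R3 + (5/6)·R1: [0, -6, 0]
R4 ← R4 + (5/6)·R1: [0, 4, 0]
R5 ← R5 + (7/6)·R1: [0, -8, 0]
Swap R2 ↔ R3
R4 ← R4 + (2/3)·R2: [0, 0, 0]
R5 ← R5 − (4/3)·R2: [0, 0, 0]
2 nonzero rows, so rank(MP) = 2.

2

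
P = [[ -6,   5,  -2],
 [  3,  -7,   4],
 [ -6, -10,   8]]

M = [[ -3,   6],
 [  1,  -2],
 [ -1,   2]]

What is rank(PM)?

First compute PM:
[[ 25, -50],
 [-20,  40],
 [  0,   0]]
Now row reduce the product.
R2 ← R2 + (4/5)·R1: [0, 0]
1 nonzero row, so rank(PM) = 1.

1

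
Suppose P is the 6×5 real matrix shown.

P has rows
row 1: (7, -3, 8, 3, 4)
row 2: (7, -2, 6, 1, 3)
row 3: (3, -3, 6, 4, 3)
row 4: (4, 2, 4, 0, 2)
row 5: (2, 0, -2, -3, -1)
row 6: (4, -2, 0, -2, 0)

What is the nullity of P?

Row reduce to echelon form.
R2 ← R2 − R1: [0, 1, -2, -2, -1]
R3 ← R3 − (3/7)·R1: [0, -12/7, 18/7, 19/7, 9/7]
R4 ← R4 − (4/7)·R1: [0, 26/7, -4/7, -12/7, -2/7]
R5 ← R5 − (2/7)·R1: [0, 6/7, -30/7, -27/7, -15/7]
R6 ← R6 − (4/7)·R1: [0, -2/7, -32/7, -26/7, -16/7]
R3 ← R3 + (12/7)·R2: [0, 0, -6/7, -5/7, -3/7]
R4 ← R4 − (26/7)·R2: [0, 0, 48/7, 40/7, 24/7]
R5 ← R5 − (6/7)·R2: [0, 0, -18/7, -15/7, -9/7]
R6 ← R6 + (2/7)·R2: [0, 0, -36/7, -30/7, -18/7]
R4 ← R4 + (8)·R3: [0, 0, 0, 0, 0]
R5 ← R5 − (3)·R3: [0, 0, 0, 0, 0]
R6 ← R6 − (6)·R3: [0, 0, 0, 0, 0]
3 nonzero rows, so rank(P) = 3.
P has 5 columns; by rank–nullity, nullity = 5 − 3 = 2.

2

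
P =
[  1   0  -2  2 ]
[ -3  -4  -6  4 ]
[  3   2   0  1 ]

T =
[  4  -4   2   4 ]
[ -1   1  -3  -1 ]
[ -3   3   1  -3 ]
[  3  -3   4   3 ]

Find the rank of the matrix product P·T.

2

First compute PT:
[[ 16, -16,   8,  16],
 [ 22, -22,  16,  22],
 [ 13, -13,   4,  13]]
Now row reduce the product.
R2 ← R2 − (11/8)·R1: [0, 0, 5, 0]
R3 ← R3 − (13/16)·R1: [0, 0, -5/2, 0]
R3 ← R3 + (1/2)·R2: [0, 0, 0, 0]
2 nonzero rows, so rank(PT) = 2.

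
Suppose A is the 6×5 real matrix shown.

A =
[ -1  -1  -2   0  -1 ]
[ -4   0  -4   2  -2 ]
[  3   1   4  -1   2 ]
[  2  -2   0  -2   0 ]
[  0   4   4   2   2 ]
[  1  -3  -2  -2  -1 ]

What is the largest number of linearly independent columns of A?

Row reduce to echelon form.
R2 ← R2 − (4)·R1: [0, 4, 4, 2, 2]
R3 ← R3 + (3)·R1: [0, -2, -2, -1, -1]
R4 ← R4 + (2)·R1: [0, -4, -4, -2, -2]
R6 ← R6 + R1: [0, -4, -4, -2, -2]
R3 ← R3 + (1/2)·R2: [0, 0, 0, 0, 0]
R4 ← R4 + R2: [0, 0, 0, 0, 0]
R5 ← R5 − R2: [0, 0, 0, 0, 0]
R6 ← R6 + R2: [0, 0, 0, 0, 0]
Echelon form has 2 nonzero rows, so rank(A) = 2.
The rank gives the maximum number of linearly independent columns: 2.

2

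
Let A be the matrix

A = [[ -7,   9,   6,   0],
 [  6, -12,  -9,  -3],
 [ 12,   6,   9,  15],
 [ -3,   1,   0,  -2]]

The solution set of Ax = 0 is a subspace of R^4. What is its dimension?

2

Row reduce to echelon form.
R2 ← R2 + (6/7)·R1: [0, -30/7, -27/7, -3]
R3 ← R3 + (12/7)·R1: [0, 150/7, 135/7, 15]
R4 ← R4 − (3/7)·R1: [0, -20/7, -18/7, -2]
R3 ← R3 + (5)·R2: [0, 0, 0, 0]
R4 ← R4 − (2/3)·R2: [0, 0, 0, 0]
2 nonzero rows, so rank(A) = 2.
A has 4 columns; by rank–nullity, nullity = 4 − 2 = 2.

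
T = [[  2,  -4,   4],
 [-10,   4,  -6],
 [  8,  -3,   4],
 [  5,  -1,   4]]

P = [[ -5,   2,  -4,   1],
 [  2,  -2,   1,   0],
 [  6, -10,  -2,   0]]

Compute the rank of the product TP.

First compute TP:
[[  6, -28, -20,   2],
 [ 22,  32,  56, -10],
 [-22, -18, -43,   8],
 [ -3, -28, -29,   5]]
Now row reduce the product.
R2 ← R2 − (11/3)·R1: [0, 404/3, 388/3, -52/3]
R3 ← R3 + (11/3)·R1: [0, -362/3, -349/3, 46/3]
R4 ← R4 + (1/2)·R1: [0, -42, -39, 6]
R3 ← R3 + (181/202)·R2: [0, 0, -45/101, -20/101]
R4 ← R4 + (63/202)·R2: [0, 0, 135/101, 60/101]
R4 ← R4 + (3)·R3: [0, 0, 0, 0]
3 nonzero rows, so rank(TP) = 3.

3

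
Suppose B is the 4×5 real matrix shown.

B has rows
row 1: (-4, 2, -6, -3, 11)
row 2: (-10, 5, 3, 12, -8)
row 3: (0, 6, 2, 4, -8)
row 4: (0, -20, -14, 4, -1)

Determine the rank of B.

4

Row reduce to echelon form.
R2 ← R2 − (5/2)·R1: [0, 0, 18, 39/2, -71/2]
Swap R2 ↔ R3
R4 ← R4 + (10/3)·R2: [0, 0, -22/3, 52/3, -83/3]
R4 ← R4 + (11/27)·R3: [0, 0, 0, 455/18, -2275/54]
Echelon form has 4 nonzero rows, so rank(B) = 4.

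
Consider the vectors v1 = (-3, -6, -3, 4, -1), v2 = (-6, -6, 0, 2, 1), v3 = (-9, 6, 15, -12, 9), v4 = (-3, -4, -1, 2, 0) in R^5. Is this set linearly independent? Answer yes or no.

no

Form the matrix with these vectors as rows and row reduce.
R2 ← R2 − (2)·R1: [0, 6, 6, -6, 3]
R3 ← R3 − (3)·R1: [0, 24, 24, -24, 12]
R4 ← R4 − R1: [0, 2, 2, -2, 1]
R3 ← R3 − (4)·R2: [0, 0, 0, 0, 0]
R4 ← R4 − (1/3)·R2: [0, 0, 0, 0, 0]
2 nonzero rows, so the 4 vectors span a space of dimension 2.
Since 2 < 4, the vectors are linearly dependent.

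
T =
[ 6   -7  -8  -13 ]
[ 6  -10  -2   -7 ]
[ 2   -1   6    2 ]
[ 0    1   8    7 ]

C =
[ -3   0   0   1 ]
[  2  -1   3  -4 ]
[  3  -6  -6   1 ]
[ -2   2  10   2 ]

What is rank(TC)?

First compute TC:
[[-30,  29, -103,   0],
 [-30,   8, -88,  30],
 [  6, -31, -19,  16],
 [ 12, -35,  25,  18]]
Now row reduce the product.
R2 ← R2 − R1: [0, -21, 15, 30]
R3 ← R3 + (1/5)·R1: [0, -126/5, -198/5, 16]
R4 ← R4 + (2/5)·R1: [0, -117/5, -81/5, 18]
R3 ← R3 − (6/5)·R2: [0, 0, -288/5, -20]
R4 ← R4 − (39/35)·R2: [0, 0, -1152/35, -108/7]
R4 ← R4 − (4/7)·R3: [0, 0, 0, -4]
4 nonzero rows, so rank(TC) = 4.

4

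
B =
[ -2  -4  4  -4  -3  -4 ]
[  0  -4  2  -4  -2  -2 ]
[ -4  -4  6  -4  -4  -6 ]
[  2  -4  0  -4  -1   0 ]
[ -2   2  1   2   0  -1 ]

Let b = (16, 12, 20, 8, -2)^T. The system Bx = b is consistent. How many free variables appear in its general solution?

4

Row reduce the augmented matrix [B | b].
R3 ← R3 − (2)·R1: [0, 4, -2, 4, 2, 2, -12]
R4 ← R4 + R1: [0, -8, 4, -8, -4, -4, 24]
R5 ← R5 − R1: [0, 6, -3, 6, 3, 3, -18]
R3 ← R3 + R2: [0, 0, 0, 0, 0, 0, 0]
R4 ← R4 − (2)·R2: [0, 0, 0, 0, 0, 0, 0]
R5 ← R5 + (3/2)·R2: [0, 0, 0, 0, 0, 0, 0]
The echelon form has 2 nonzero rows, and every pivot lies in the first 6 columns, so rank(B) = rank([B|b]) = 2.
The system is consistent.
Free variables = (unknowns) − (rank) = 6 − 2 = 4.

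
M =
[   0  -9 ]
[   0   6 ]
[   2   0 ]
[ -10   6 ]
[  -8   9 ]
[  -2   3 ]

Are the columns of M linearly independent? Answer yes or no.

yes

Row reduce M to echelon form.
Swap R1 ↔ R3
R4 ← R4 + (5)·R1: [0, 6]
R5 ← R5 + (4)·R1: [0, 9]
R6 ← R6 + R1: [0, 3]
R3 ← R3 + (3/2)·R2: [0, 0]
R4 ← R4 − R2: [0, 0]
R5 ← R5 − (3/2)·R2: [0, 0]
R6 ← R6 − (1/2)·R2: [0, 0]
2 pivots among 2 columns.
Every column is a pivot column, so the columns are linearly independent.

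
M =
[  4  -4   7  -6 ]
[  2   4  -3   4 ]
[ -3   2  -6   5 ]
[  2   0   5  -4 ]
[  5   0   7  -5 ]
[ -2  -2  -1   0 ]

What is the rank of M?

Row reduce to echelon form.
R2 ← R2 − (1/2)·R1: [0, 6, -13/2, 7]
R3 ← R3 + (3/4)·R1: [0, -1, -3/4, 1/2]
R4 ← R4 − (1/2)·R1: [0, 2, 3/2, -1]
R5 ← R5 − (5/4)·R1: [0, 5, -7/4, 5/2]
R6 ← R6 + (1/2)·R1: [0, -4, 5/2, -3]
R3 ← R3 + (1/6)·R2: [0, 0, -11/6, 5/3]
R4 ← R4 − (1/3)·R2: [0, 0, 11/3, -10/3]
R5 ← R5 − (5/6)·R2: [0, 0, 11/3, -10/3]
R6 ← R6 + (2/3)·R2: [0, 0, -11/6, 5/3]
R4 ← R4 + (2)·R3: [0, 0, 0, 0]
R5 ← R5 + (2)·R3: [0, 0, 0, 0]
R6 ← R6 − R3: [0, 0, 0, 0]
Echelon form has 3 nonzero rows, so rank(M) = 3.

3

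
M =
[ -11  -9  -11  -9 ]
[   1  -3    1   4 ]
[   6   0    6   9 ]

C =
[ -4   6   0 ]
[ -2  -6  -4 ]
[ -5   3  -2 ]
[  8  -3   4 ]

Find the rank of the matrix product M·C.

First compute MC:
[[ 45, -18,  22],
 [ 29,  15,  26],
 [ 18,  27,  24]]
Now row reduce the product.
R2 ← R2 − (29/45)·R1: [0, 133/5, 532/45]
R3 ← R3 − (2/5)·R1: [0, 171/5, 76/5]
R3 ← R3 − (9/7)·R2: [0, 0, 0]
2 nonzero rows, so rank(MC) = 2.

2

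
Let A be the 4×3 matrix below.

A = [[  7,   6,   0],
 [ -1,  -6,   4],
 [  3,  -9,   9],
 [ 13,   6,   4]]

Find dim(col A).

Row reduce to echelon form.
R2 ← R2 + (1/7)·R1: [0, -36/7, 4]
R3 ← R3 − (3/7)·R1: [0, -81/7, 9]
R4 ← R4 − (13/7)·R1: [0, -36/7, 4]
R3 ← R3 − (9/4)·R2: [0, 0, 0]
R4 ← R4 − R2: [0, 0, 0]
Echelon form has 2 nonzero rows, so rank(A) = 2.
The column space has dimension equal to the rank: 2.

2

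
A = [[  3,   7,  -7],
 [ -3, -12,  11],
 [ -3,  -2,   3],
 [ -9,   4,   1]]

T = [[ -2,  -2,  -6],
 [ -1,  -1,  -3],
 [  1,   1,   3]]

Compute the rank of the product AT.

1

First compute AT:
[[-20, -20, -60],
 [ 29,  29,  87],
 [ 11,  11,  33],
 [ 15,  15,  45]]
Now row reduce the product.
R2 ← R2 + (29/20)·R1: [0, 0, 0]
R3 ← R3 + (11/20)·R1: [0, 0, 0]
R4 ← R4 + (3/4)·R1: [0, 0, 0]
1 nonzero row, so rank(AT) = 1.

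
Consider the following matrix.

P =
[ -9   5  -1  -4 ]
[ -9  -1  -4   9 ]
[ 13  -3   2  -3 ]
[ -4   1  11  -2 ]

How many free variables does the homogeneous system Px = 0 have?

1

Row reduce to echelon form.
R2 ← R2 − R1: [0, -6, -3, 13]
R3 ← R3 + (13/9)·R1: [0, 38/9, 5/9, -79/9]
R4 ← R4 − (4/9)·R1: [0, -11/9, 103/9, -2/9]
R3 ← R3 + (19/27)·R2: [0, 0, -14/9, 10/27]
R4 ← R4 − (11/54)·R2: [0, 0, 217/18, -155/54]
R4 ← R4 + (31/4)·R3: [0, 0, 0, 0]
3 nonzero rows, so rank(P) = 3.
P has 4 columns; by rank–nullity, nullity = 4 − 3 = 1.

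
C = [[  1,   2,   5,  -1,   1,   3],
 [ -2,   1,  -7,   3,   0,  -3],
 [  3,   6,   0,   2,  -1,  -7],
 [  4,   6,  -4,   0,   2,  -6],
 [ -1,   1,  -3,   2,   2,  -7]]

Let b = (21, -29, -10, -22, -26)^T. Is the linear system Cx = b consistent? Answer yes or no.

Row reduce the augmented matrix [C | b].
R2 ← R2 + (2)·R1: [0, 5, 3, 1, 2, 3, 13]
R3 ← R3 − (3)·R1: [0, 0, -15, 5, -4, -16, -73]
R4 ← R4 − (4)·R1: [0, -2, -24, 4, -2, -18, -106]
R5 ← R5 + R1: [0, 3, 2, 1, 3, -4, -5]
R4 ← R4 + (2/5)·R2: [0, 0, -114/5, 22/5, -6/5, -84/5, -504/5]
R5 ← R5 − (3/5)·R2: [0, 0, 1/5, 2/5, 9/5, -29/5, -64/5]
R4 ← R4 − (38/25)·R3: [0, 0, 0, -16/5, 122/25, 188/25, 254/25]
R5 ← R5 + (1/75)·R3: [0, 0, 0, 7/15, 131/75, -451/75, -1033/75]
R5 ← R5 + (7/48)·R4: [0, 0, 0, 0, 59/24, -59/12, -295/24]
The echelon form has 5 nonzero rows, and every pivot lies in the first 6 columns, so rank(C) = rank([C|b]) = 5.
The system is consistent.

yes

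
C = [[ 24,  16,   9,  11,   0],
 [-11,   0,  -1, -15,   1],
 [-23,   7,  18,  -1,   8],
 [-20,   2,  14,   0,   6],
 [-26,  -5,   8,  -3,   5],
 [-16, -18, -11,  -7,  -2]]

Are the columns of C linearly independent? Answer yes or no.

no

Row reduce C to echelon form.
R2 ← R2 + (11/24)·R1: [0, 22/3, 25/8, -239/24, 1]
R3 ← R3 + (23/24)·R1: [0, 67/3, 213/8, 229/24, 8]
R4 ← R4 + (5/6)·R1: [0, 46/3, 43/2, 55/6, 6]
R5 ← R5 + (13/12)·R1: [0, 37/3, 71/4, 107/12, 5]
R6 ← R6 + (2/3)·R1: [0, -22/3, -5, 1/3, -2]
R3 ← R3 − (67/22)·R2: [0, 0, 3011/176, 7017/176, 109/22]
R4 ← R4 − (23/11)·R2: [0, 0, 1317/88, 2639/88, 43/11]
R5 ← R5 − (37/22)·R2: [0, 0, 2199/176, 4517/176, 73/22]
R6 ← R6 + R2: [0, 0, -15/8, -77/8, -1]
R4 ← R4 − (2634/3011)·R3: [0, 0, 0, -14720/3011, -1280/3011]
R5 ← R5 − (2199/3011)·R3: [0, 0, 0, -10396/3011, -904/3011]
R6 ← R6 + (330/3011)·R3: [0, 0, 0, -15824/3011, -1376/3011]
R5 ← R5 − (113/160)·R4: [0, 0, 0, 0, 0]
R6 ← R6 − (43/40)·R4: [0, 0, 0, 0, 0]
4 pivots among 5 columns.
Only 4 < 5 pivot columns, so the columns are linearly dependent.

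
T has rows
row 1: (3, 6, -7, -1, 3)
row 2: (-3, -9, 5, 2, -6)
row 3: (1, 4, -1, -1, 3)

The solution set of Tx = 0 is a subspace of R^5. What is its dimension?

Row reduce to echelon form.
R2 ← R2 + R1: [0, -3, -2, 1, -3]
R3 ← R3 − (1/3)·R1: [0, 2, 4/3, -2/3, 2]
R3 ← R3 + (2/3)·R2: [0, 0, 0, 0, 0]
2 nonzero rows, so rank(T) = 2.
T has 5 columns; by rank–nullity, nullity = 5 − 2 = 3.

3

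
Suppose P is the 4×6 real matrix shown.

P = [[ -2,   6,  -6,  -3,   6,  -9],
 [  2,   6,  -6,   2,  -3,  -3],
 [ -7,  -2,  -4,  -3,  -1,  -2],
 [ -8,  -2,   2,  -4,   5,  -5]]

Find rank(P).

Row reduce to echelon form.
R2 ← R2 + R1: [0, 12, -12, -1, 3, -12]
R3 ← R3 − (7/2)·R1: [0, -23, 17, 15/2, -22, 59/2]
R4 ← R4 − (4)·R1: [0, -26, 26, 8, -19, 31]
R3 ← R3 + (23/12)·R2: [0, 0, -6, 67/12, -65/4, 13/2]
R4 ← R4 + (13/6)·R2: [0, 0, 0, 35/6, -25/2, 5]
Echelon form has 4 nonzero rows, so rank(P) = 4.

4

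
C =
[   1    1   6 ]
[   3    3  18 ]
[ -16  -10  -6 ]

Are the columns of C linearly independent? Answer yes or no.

no

Row reduce C to echelon form.
R2 ← R2 − (3)·R1: [0, 0, 0]
R3 ← R3 + (16)·R1: [0, 6, 90]
Swap R2 ↔ R3
2 pivots among 3 columns.
Only 2 < 3 pivot columns, so the columns are linearly dependent.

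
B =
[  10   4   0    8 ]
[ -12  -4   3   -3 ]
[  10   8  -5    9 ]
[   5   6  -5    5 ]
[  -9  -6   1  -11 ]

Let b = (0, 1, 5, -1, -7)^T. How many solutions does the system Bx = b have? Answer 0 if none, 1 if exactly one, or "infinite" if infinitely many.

Row reduce the augmented matrix [B | b].
R2 ← R2 + (6/5)·R1: [0, 4/5, 3, 33/5, 1]
R3 ← R3 − R1: [0, 4, -5, 1, 5]
R4 ← R4 − (1/2)·R1: [0, 4, -5, 1, -1]
R5 ← R5 + (9/10)·R1: [0, -12/5, 1, -19/5, -7]
R3 ← R3 − (5)·R2: [0, 0, -20, -32, 0]
R4 ← R4 − (5)·R2: [0, 0, -20, -32, -6]
R5 ← R5 + (3)·R2: [0, 0, 10, 16, -4]
R4 ← R4 − R3: [0, 0, 0, 0, -6]
R5 ← R5 + (1/2)·R3: [0, 0, 0, 0, -4]
R5 ← R5 − (2/3)·R4: [0, 0, 0, 0, 0]
The echelon form has 4 nonzero rows; the last pivot sits in the augmented column, so rank(B) = 3 but rank([B|b]) = 4.
Since the ranks differ, the system is inconsistent.
It has no solutions.

0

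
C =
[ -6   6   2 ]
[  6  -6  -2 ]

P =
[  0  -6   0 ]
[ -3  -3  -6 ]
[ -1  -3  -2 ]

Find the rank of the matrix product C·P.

1

First compute CP:
[[-20,  12, -40],
 [ 20, -12,  40]]
Now row reduce the product.
R2 ← R2 + R1: [0, 0, 0]
1 nonzero row, so rank(CP) = 1.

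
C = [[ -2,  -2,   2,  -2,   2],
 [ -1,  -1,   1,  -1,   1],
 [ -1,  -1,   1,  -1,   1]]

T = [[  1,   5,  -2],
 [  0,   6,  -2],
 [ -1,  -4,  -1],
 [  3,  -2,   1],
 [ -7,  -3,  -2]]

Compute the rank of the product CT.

First compute CT:
[[-24, -32,   0],
 [-12, -16,   0],
 [-12, -16,   0]]
Now row reduce the product.
R2 ← R2 − (1/2)·R1: [0, 0, 0]
R3 ← R3 − (1/2)·R1: [0, 0, 0]
1 nonzero row, so rank(CT) = 1.

1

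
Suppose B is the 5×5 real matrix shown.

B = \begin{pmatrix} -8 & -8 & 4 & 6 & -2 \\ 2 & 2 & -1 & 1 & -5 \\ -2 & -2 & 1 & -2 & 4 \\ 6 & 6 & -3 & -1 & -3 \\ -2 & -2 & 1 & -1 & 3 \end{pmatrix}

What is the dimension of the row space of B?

Row reduce to echelon form.
R2 ← R2 + (1/4)·R1: [0, 0, 0, 5/2, -11/2]
R3 ← R3 − (1/4)·R1: [0, 0, 0, -7/2, 9/2]
R4 ← R4 + (3/4)·R1: [0, 0, 0, 7/2, -9/2]
R5 ← R5 − (1/4)·R1: [0, 0, 0, -5/2, 7/2]
R3 ← R3 + (7/5)·R2: [0, 0, 0, 0, -16/5]
R4 ← R4 − (7/5)·R2: [0, 0, 0, 0, 16/5]
R5 ← R5 + R2: [0, 0, 0, 0, -2]
R4 ← R4 + R3: [0, 0, 0, 0, 0]
R5 ← R5 − (5/8)·R3: [0, 0, 0, 0, 0]
Echelon form has 3 nonzero rows, so rank(B) = 3.
The row space has dimension equal to the rank: 3.

3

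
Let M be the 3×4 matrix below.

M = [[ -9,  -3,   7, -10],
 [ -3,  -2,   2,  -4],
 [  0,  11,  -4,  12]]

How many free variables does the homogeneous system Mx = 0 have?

Row reduce to echelon form.
R2 ← R2 − (1/3)·R1: [0, -1, -1/3, -2/3]
R3 ← R3 + (11)·R2: [0, 0, -23/3, 14/3]
3 nonzero rows, so rank(M) = 3.
M has 4 columns; by rank–nullity, nullity = 4 − 3 = 1.

1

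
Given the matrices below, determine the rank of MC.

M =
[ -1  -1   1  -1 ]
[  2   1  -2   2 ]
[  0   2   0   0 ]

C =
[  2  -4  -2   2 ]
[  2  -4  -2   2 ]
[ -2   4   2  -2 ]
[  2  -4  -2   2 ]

1

First compute MC:
[[ -8,  16,   8,  -8],
 [ 14, -28, -14,  14],
 [  4,  -8,  -4,   4]]
Now row reduce the product.
R2 ← R2 + (7/4)·R1: [0, 0, 0, 0]
R3 ← R3 + (1/2)·R1: [0, 0, 0, 0]
1 nonzero row, so rank(MC) = 1.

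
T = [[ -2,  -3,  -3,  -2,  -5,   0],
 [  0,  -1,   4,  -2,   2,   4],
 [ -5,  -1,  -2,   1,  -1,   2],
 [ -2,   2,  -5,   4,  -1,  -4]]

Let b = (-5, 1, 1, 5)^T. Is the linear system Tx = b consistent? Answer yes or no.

Row reduce the augmented matrix [T | b].
R3 ← R3 − (5/2)·R1: [0, 13/2, 11/2, 6, 23/2, 2, 27/2]
R4 ← R4 − R1: [0, 5, -2, 6, 4, -4, 10]
R3 ← R3 + (13/2)·R2: [0, 0, 63/2, -7, 49/2, 28, 20]
R4 ← R4 + (5)·R2: [0, 0, 18, -4, 14, 16, 15]
R4 ← R4 − (4/7)·R3: [0, 0, 0, 0, 0, 0, 25/7]
The echelon form has 4 nonzero rows; the last pivot sits in the augmented column, so rank(T) = 3 but rank([T|b]) = 4.
Since the ranks differ, the system is inconsistent.

no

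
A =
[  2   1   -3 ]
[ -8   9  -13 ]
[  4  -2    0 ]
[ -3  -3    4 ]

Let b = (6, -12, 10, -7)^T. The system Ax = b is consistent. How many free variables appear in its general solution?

0

Row reduce the augmented matrix [A | b].
R2 ← R2 + (4)·R1: [0, 13, -25, 12]
R3 ← R3 − (2)·R1: [0, -4, 6, -2]
R4 ← R4 + (3/2)·R1: [0, -3/2, -1/2, 2]
R3 ← R3 + (4/13)·R2: [0, 0, -22/13, 22/13]
R4 ← R4 + (3/26)·R2: [0, 0, -44/13, 44/13]
R4 ← R4 − (2)·R3: [0, 0, 0, 0]
The echelon form has 3 nonzero rows, and every pivot lies in the first 3 columns, so rank(A) = rank([A|b]) = 3.
The system is consistent.
Free variables = (unknowns) − (rank) = 3 − 3 = 0.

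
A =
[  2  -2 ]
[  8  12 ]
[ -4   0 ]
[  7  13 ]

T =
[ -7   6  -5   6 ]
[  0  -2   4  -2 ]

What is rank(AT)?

First compute AT:
[[-14,  16, -18,  16],
 [-56,  24,   8,  24],
 [ 28, -24,  20, -24],
 [-49,  16,  17,  16]]
Now row reduce the product.
R2 ← R2 − (4)·R1: [0, -40, 80, -40]
R3 ← R3 + (2)·R1: [0, 8, -16, 8]
R4 ← R4 − (7/2)·R1: [0, -40, 80, -40]
R3 ← R3 + (1/5)·R2: [0, 0, 0, 0]
R4 ← R4 − R2: [0, 0, 0, 0]
2 nonzero rows, so rank(AT) = 2.

2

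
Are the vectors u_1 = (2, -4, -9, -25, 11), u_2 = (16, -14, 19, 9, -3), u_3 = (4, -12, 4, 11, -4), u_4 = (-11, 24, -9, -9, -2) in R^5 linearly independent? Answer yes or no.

yes

Form the matrix with these vectors as rows and row reduce.
R2 ← R2 − (8)·R1: [0, 18, 91, 209, -91]
R3 ← R3 − (2)·R1: [0, -4, 22, 61, -26]
R4 ← R4 + (11/2)·R1: [0, 2, -117/2, -293/2, 117/2]
R3 ← R3 + (2/9)·R2: [0, 0, 380/9, 967/9, -416/9]
R4 ← R4 − (1/9)·R2: [0, 0, -1235/18, -3055/18, 1235/18]
R4 ← R4 + (13/8)·R3: [0, 0, 0, 39/8, -13/2]
4 nonzero rows, so the 4 vectors span a space of dimension 4.
Since 4 = 4, the vectors are linearly independent.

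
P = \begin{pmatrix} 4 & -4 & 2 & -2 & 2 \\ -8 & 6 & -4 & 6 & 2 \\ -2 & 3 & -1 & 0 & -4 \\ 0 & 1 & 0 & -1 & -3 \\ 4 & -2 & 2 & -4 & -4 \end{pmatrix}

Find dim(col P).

Row reduce to echelon form.
R2 ← R2 + (2)·R1: [0, -2, 0, 2, 6]
R3 ← R3 + (1/2)·R1: [0, 1, 0, -1, -3]
R5 ← R5 − R1: [0, 2, 0, -2, -6]
R3 ← R3 + (1/2)·R2: [0, 0, 0, 0, 0]
R4 ← R4 + (1/2)·R2: [0, 0, 0, 0, 0]
R5 ← R5 + R2: [0, 0, 0, 0, 0]
Echelon form has 2 nonzero rows, so rank(P) = 2.
The column space has dimension equal to the rank: 2.

2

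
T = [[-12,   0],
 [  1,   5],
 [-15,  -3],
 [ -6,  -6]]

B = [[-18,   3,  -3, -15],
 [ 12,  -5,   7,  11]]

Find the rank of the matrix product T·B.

First compute TB:
[[216, -36,  36, 180],
 [ 42, -22,  32,  40],
 [234, -30,  24, 192],
 [ 36,  12, -24,  24]]
Now row reduce the product.
R2 ← R2 − (7/36)·R1: [0, -15, 25, 5]
R3 ← R3 − (13/12)·R1: [0, 9, -15, -3]
R4 ← R4 − (1/6)·R1: [0, 18, -30, -6]
R3 ← R3 + (3/5)·R2: [0, 0, 0, 0]
R4 ← R4 + (6/5)·R2: [0, 0, 0, 0]
2 nonzero rows, so rank(TB) = 2.

2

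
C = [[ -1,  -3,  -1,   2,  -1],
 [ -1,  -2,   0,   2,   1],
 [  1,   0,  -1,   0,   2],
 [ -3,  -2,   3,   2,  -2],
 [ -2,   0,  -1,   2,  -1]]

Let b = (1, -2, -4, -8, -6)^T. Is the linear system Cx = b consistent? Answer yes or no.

no

Row reduce the augmented matrix [C | b].
R2 ← R2 − R1: [0, 1, 1, 0, 2, -3]
R3 ← R3 + R1: [0, -3, -2, 2, 1, -3]
R4 ← R4 − (3)·R1: [0, 7, 6, -4, 1, -11]
R5 ← R5 − (2)·R1: [0, 6, 1, -2, 1, -8]
R3 ← R3 + (3)·R2: [0, 0, 1, 2, 7, -12]
R4 ← R4 − (7)·R2: [0, 0, -1, -4, -13, 10]
R5 ← R5 − (6)·R2: [0, 0, -5, -2, -11, 10]
R4 ← R4 + R3: [0, 0, 0, -2, -6, -2]
R5 ← R5 + (5)·R3: [0, 0, 0, 8, 24, -50]
R5 ← R5 + (4)·R4: [0, 0, 0, 0, 0, -58]
The echelon form has 5 nonzero rows; the last pivot sits in the augmented column, so rank(C) = 4 but rank([C|b]) = 5.
Since the ranks differ, the system is inconsistent.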